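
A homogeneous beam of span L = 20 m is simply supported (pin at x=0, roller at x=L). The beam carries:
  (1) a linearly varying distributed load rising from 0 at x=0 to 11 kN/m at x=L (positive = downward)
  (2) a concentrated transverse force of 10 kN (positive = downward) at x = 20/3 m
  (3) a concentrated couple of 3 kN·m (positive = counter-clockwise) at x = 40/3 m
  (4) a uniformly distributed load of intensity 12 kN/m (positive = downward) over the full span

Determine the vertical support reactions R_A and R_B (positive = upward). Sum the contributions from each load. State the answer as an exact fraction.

R_A = 9809/60 kN, R_B = 11791/60 kN

Load 1 — triangular load w₀=11 kN/m (0→w₀ over full span):
  R_A = w₀L/6 = 11·20/6 = 110/3 kN
  R_B = w₀L/3 = 11·20/3 = 220/3 kN
Load 2 — point force P=10 kN at a=20/3 m (b=L-a=40/3):
  R_A = Pb/L = 10·(40/3)/20 = 20/3 kN
  R_B = Pa/L = 10·(20/3)/20 = 10/3 kN
Load 3 — applied couple M₀=3 kN·m at a=40/3 m (b=L-a=20/3):
  R_A = M₀/L = 3/20 kN
  R_B = -M₀/L = -3/20 kN
Load 4 — uniform load w=12 kN/m over full span:
  R_A = wL/2 = 12·20/2 = 120 kN
  R_B = wL/2 = 12·20/2 = 120 kN
Superposition: R_A = 9809/60 kN, R_B = 11791/60 kN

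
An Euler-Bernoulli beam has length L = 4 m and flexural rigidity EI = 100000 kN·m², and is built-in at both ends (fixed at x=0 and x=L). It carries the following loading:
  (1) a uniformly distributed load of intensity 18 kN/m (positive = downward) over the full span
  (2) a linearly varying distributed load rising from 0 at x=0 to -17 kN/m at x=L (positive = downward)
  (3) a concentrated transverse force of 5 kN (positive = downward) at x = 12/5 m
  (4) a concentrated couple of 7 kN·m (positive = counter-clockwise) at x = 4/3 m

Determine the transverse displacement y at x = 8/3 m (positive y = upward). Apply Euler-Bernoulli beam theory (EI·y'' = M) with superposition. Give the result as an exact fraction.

Load 1 — uniform load w=18 kN/m over full span:
  y_1 = -wx²(L-x)²/(24EI) = -18·(8/3)²·(4-(8/3))²/(24·100000) = -8/84375 m
Load 2 — triangular load w₀=-17 kN/m (0→w₀ over full span):
  y_2 = -w₀x²(L-x)²(x+2L)/(120LEI) = -(-17)·(8/3)²·(4-(8/3))²·((8/3)+2·4)/(120·4·100000) = 544/11390625 m
Load 3 — point force P=5 kN at a=12/5 m (b=L-a=8/5):
  y_3 = -Pa²(L-x)²(3bL-(3b+a)(L-x))/(6L³EI)  [x>a] = -5·(12/5)²·(4-(8/3))²·(3·(8/5)·4-(3·(8/5)+(12/5))·(4-(8/3)))/(6·4³·100000) = -1/78125 m
Load 4 — applied couple M₀=7 kN·m at a=4/3 m (b=L-a=8/3):
  y_4 = (R_Ax³/6 - M_Ax²/2 - M₀(x-a)²/2)/EI  [x>a] with R_A=7/3, M_A=0 = ((7/3)·(8/3)³/6 - 0·(8/3)²/2 - 7·((8/3)-(4/3))²/2)/100000 = 7/607500 m
Superposition: y = Σ y_i = -11011/227812500 m ≈ -0.000048 m

y(8/3) = -11011/227812500 m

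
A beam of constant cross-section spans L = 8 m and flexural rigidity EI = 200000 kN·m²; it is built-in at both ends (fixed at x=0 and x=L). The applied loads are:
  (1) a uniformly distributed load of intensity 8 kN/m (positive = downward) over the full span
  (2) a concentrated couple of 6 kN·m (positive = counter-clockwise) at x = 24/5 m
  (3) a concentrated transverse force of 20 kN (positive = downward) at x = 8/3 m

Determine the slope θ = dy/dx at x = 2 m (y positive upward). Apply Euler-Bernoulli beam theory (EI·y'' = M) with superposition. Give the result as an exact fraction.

θ(2) = -5789/22500000 rad

Load 1 — uniform load w=8 kN/m over full span:
  θ_1 = -wx(L-x)(L-2x)/(12EI) = -8·2·(8-2)·(8-2·2)/(12·200000) = -1/6250 rad
Load 2 — applied couple M₀=6 kN·m at a=24/5 m (b=L-a=16/5):
  θ_2 = (R_Ax²/2 - M_Ax)/EI  [x≤a] with R_A=27/25, M_A=48/25 = ((27/25)·2²/2 - (48/25)·2)/200000 = -21/2500000 rad
Load 3 — point force P=20 kN at a=8/3 m (b=L-a=16/3):
  θ_3 = -Pb²x(2aL-(3a+b)x)/(2L³EI)  [x≤a] = -20·(16/3)²·2·(2·(8/3)·8-(3·(8/3)+(16/3))·2)/(2·8³·200000) = -1/11250 rad
Superposition: θ = Σ θ_i = -5789/22500000 rad ≈ -0.000257 rad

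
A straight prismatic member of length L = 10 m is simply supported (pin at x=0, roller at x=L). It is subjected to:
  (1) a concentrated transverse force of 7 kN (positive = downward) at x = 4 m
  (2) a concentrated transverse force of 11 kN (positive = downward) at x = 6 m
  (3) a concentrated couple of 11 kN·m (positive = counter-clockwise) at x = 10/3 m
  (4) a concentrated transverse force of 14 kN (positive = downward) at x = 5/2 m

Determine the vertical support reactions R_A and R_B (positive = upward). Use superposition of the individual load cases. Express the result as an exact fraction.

R_A = 101/5 kN, R_B = 59/5 kN

Load 1 — point force P=7 kN at a=4 m (b=L-a=6):
  R_A = Pb/L = 7·6/10 = 21/5 kN
  R_B = Pa/L = 7·4/10 = 14/5 kN
Load 2 — point force P=11 kN at a=6 m (b=L-a=4):
  R_A = Pb/L = 11·4/10 = 22/5 kN
  R_B = Pa/L = 11·6/10 = 33/5 kN
Load 3 — applied couple M₀=11 kN·m at a=10/3 m (b=L-a=20/3):
  R_A = M₀/L = 11/10 kN
  R_B = -M₀/L = -11/10 kN
Load 4 — point force P=14 kN at a=5/2 m (b=L-a=15/2):
  R_A = Pb/L = 14·(15/2)/10 = 21/2 kN
  R_B = Pa/L = 14·(5/2)/10 = 7/2 kN
Superposition: R_A = 101/5 kN, R_B = 59/5 kN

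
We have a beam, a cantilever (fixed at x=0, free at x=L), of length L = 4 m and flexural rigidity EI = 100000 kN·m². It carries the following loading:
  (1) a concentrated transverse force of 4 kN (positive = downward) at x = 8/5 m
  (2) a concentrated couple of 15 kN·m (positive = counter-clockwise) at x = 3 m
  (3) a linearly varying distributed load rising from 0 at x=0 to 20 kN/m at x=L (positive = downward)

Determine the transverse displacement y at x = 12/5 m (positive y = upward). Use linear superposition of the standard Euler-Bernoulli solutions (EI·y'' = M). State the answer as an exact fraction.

y(12/5) = -216463/117187500 m

Load 1 — point force P=4 kN at a=8/5 m (b=L-a=12/5):
  y_1 = -Pa²(3x-a)/(6EI)  [x>a] = -4·(8/5)²·(3·(12/5)-(8/5))/(6·100000) = -112/1171875 m
Load 2 — applied couple M₀=15 kN·m at a=3 m (b=L-a=1):
  y_2 = M₀x²/(2EI)  [x≤a] = 15·(12/5)²/(2·100000) = 27/62500 m
Load 3 — triangular load w₀=20 kN/m (0→w₀ over full span):
  y_3 = (w₀Lx³/12-w₀L²x²/6-w₀x⁵/(120L))/EI = (20·4·(12/5)³/12-20·4²·(12/5)²/6-20·(12/5)⁵/(120·4))/100000 = -21324/9765625 m
Superposition: y = Σ y_i = -216463/117187500 m ≈ -0.001847 m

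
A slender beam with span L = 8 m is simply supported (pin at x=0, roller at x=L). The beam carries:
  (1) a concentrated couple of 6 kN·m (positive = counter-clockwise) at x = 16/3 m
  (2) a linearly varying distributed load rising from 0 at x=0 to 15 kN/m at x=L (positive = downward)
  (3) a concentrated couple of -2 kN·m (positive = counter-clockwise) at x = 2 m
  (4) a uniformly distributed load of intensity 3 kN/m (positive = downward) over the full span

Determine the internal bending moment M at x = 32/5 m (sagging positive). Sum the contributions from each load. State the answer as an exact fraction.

M(32/5) = 1516/25 kN·m

Load 1 — applied couple M₀=6 kN·m at a=16/3 m (b=L-a=8/3):
  M_1 = M₀x/L - M₀  [x>a] = 6·(32/5)/8 - 6 = -6/5 kN·m
Load 2 — triangular load w₀=15 kN/m (0→w₀ over full span):
  M_2 = w₀Lx/6 - w₀x³/(6L) = 15·8·(32/5)/6 - 15·(32/5)³/(6·8) = 1152/25 kN·m
Load 3 — applied couple M₀=-2 kN·m at a=2 m (b=L-a=6):
  M_3 = M₀x/L - M₀  [x>a] = (-2)·(32/5)/8 - (-2) = 2/5 kN·m
Load 4 — uniform load w=3 kN/m over full span:
  M_4 = wx(L-x)/2 = 3·(32/5)·(8-(32/5))/2 = 384/25 kN·m
Superposition: M = Σ M_i = 1516/25 kN·m ≈ 60.640000 kN·m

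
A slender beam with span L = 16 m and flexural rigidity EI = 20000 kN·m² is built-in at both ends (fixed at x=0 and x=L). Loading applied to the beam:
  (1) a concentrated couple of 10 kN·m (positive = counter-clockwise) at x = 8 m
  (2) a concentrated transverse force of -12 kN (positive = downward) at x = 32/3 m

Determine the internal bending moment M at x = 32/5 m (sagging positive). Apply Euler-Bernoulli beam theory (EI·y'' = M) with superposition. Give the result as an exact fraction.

M(32/5) = -197/90 kN·m

Load 1 — applied couple M₀=10 kN·m at a=8 m (b=L-a=8):
  M_1 = R_Ax - M_A  [x≤a] with R_A=15/16, M_A=5/2 = (15/16)·(32/5) - (5/2) = 7/2 kN·m
Load 2 — point force P=-12 kN at a=32/3 m (b=L-a=16/3):
  M_2 = Pb²(3a+b)x/L³ - Pab²/L²  [x≤a] = (-12)·(16/3)²·(3·(32/3)+(16/3))·(32/5)/16³ - (-12)·(32/3)·(16/3)²/16² = -256/45 kN·m
Superposition: M = Σ M_i = -197/90 kN·m ≈ -2.188889 kN·m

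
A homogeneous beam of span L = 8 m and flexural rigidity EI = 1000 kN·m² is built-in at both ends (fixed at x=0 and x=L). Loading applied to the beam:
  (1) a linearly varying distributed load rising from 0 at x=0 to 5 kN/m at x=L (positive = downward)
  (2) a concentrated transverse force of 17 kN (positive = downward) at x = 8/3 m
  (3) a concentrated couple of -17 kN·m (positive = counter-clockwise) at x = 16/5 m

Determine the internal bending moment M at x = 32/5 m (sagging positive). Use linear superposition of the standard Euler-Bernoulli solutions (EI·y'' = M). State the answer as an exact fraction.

M(32/5) = -3532/1125 kN·m

Load 1 — triangular load w₀=5 kN/m (0→w₀ over full span):
  M_1 = 3w₀Lx/20 - w₀L²/30 - w₀x³/(6L) = 3·5·8·(32/5)/20 - 5·8²/30 - 5·(32/5)³/(6·8) = 32/75 kN·m
Load 2 — point force P=17 kN at a=8/3 m (b=L-a=16/3):
  M_2 = Pa²(a+3b)(L-x)/L³ - Pa²b/L²  [x>a] = 17·(8/3)²·((8/3)+3·(16/3))·(8-(32/5))/8³ - 17·(8/3)²·(16/3)/8² = -136/45 kN·m
Load 3 — applied couple M₀=-17 kN·m at a=16/5 m (b=L-a=24/5):
  M_3 = R_Ax - M_A - M₀  [x>a] with R_A=-153/50, M_A=-51/25 = (-153/50)·(32/5) - (-51/25) - (-17) = -68/125 kN·m
Superposition: M = Σ M_i = -3532/1125 kN·m ≈ -3.139556 kN·m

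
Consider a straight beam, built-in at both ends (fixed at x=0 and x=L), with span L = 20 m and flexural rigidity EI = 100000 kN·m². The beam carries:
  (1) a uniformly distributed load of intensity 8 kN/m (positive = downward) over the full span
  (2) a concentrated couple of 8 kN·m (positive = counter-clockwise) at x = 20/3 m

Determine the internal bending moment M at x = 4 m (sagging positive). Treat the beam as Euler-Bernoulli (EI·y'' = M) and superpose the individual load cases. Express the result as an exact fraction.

M(4) = -128/15 kN·m

Load 1 — uniform load w=8 kN/m over full span:
  M_1 = wLx/2 - wL²/12 - wx²/2 = 8·20·4/2 - 8·20²/12 - 8·4²/2 = -32/3 kN·m
Load 2 — applied couple M₀=8 kN·m at a=20/3 m (b=L-a=40/3):
  M_2 = R_Ax - M_A  [x≤a] with R_A=8/15, M_A=0 = (8/15)·4 - 0 = 32/15 kN·m
Superposition: M = Σ M_i = -128/15 kN·m ≈ -8.533333 kN·m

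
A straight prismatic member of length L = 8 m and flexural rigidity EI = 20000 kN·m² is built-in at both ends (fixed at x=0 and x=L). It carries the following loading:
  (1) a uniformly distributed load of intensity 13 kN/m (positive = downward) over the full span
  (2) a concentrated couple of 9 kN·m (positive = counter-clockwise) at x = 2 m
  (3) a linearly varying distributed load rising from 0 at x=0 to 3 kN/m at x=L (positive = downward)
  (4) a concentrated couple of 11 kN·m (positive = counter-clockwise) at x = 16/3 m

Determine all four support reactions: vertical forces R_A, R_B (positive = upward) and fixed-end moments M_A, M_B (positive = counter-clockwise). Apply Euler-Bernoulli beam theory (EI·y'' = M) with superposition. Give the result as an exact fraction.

R_A = 56351/960 kN, M_A = 6217/80 kN·m, R_B = 55009/960 kN, M_B = -18269/240 kN·m

Load 1 — uniform load w=13 kN/m over full span:
  R_A = wL/2 = 13·8/2 = 52 kN
  M_A = wL²/12 = 13·8²/12 = 208/3 kN·m
  R_B = wL/2 = 13·8/2 = 52 kN
  M_B = -wL²/12 = -13·8²/12 = -208/3 kN·m
Load 2 — applied couple M₀=9 kN·m at a=2 m (b=L-a=6):
  R_A = 6M₀ab/L³ = 6·9·2·6/8³ = 81/64 kN
  M_A = M₀b(2a-b)/L² = 9·6·(2·2-6)/8² = -27/16 kN·m
  R_B = -6M₀ab/L³ = -6·9·2·6/8³ = -81/64 kN
  M_B = M₀a(2b-a)/L² = 9·2·(2·6-2)/8² = 45/16 kN·m
Load 3 — triangular load w₀=3 kN/m (0→w₀ over full span):
  R_A = 3w₀L/20 = 3·3·8/20 = 18/5 kN
  M_A = w₀L²/30 = 3·8²/30 = 32/5 kN·m
  R_B = 7w₀L/20 = 7·3·8/20 = 42/5 kN
  M_B = -w₀L²/20 = -3·8²/20 = -48/5 kN·m
Load 4 — applied couple M₀=11 kN·m at a=16/3 m (b=L-a=8/3):
  R_A = 6M₀ab/L³ = 6·11·(16/3)·(8/3)/8³ = 11/6 kN
  M_A = M₀b(2a-b)/L² = 11·(8/3)·(2·(16/3)-(8/3))/8² = 11/3 kN·m
  R_B = -6M₀ab/L³ = -6·11·(16/3)·(8/3)/8³ = -11/6 kN
  M_B = M₀a(2b-a)/L² = 11·(16/3)·(2·(8/3)-(16/3))/8² = 0 kN·m
Superposition: R_A = 56351/960 kN, M_A = 6217/80 kN·m, R_B = 55009/960 kN, M_B = -18269/240 kN·m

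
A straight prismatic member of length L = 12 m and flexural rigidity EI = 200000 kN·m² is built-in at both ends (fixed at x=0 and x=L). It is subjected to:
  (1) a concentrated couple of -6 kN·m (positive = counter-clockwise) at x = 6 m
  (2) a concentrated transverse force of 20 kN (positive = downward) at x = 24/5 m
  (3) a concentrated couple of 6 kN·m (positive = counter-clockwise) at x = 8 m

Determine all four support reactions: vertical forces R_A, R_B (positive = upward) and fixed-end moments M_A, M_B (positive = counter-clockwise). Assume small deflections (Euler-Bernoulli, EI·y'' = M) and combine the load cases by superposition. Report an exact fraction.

Load 1 — applied couple M₀=-6 kN·m at a=6 m (b=L-a=6):
  R_A = 6M₀ab/L³ = 6·(-6)·6·6/12³ = -3/4 kN
  M_A = M₀b(2a-b)/L² = (-6)·6·(2·6-6)/12² = -3/2 kN·m
  R_B = -6M₀ab/L³ = -6·(-6)·6·6/12³ = 3/4 kN
  M_B = M₀a(2b-a)/L² = (-6)·6·(2·6-6)/12² = -3/2 kN·m
Load 2 — point force P=20 kN at a=24/5 m (b=L-a=36/5):
  R_A = Pb²(3a+b)/L³ = 20·(36/5)²·(3·(24/5)+(36/5))/12³ = 324/25 kN
  M_A = Pab²/L² = 20·(24/5)·(36/5)²/12² = 864/25 kN·m
  R_B = Pa²(a+3b)/L³ = 20·(24/5)²·((24/5)+3·(36/5))/12³ = 176/25 kN
  M_B = -Pa²b/L² = -20·(24/5)²·(36/5)/12² = -576/25 kN·m
Load 3 — applied couple M₀=6 kN·m at a=8 m (b=L-a=4):
  R_A = 6M₀ab/L³ = 6·6·8·4/12³ = 2/3 kN
  M_A = M₀b(2a-b)/L² = 6·4·(2·8-4)/12² = 2 kN·m
  R_B = -6M₀ab/L³ = -6·6·8·4/12³ = -2/3 kN
  M_B = M₀a(2b-a)/L² = 6·8·(2·4-8)/12² = 0 kN·m
Superposition: R_A = 3863/300 kN, M_A = 1753/50 kN·m, R_B = 2137/300 kN, M_B = -1227/50 kN·m

R_A = 3863/300 kN, M_A = 1753/50 kN·m, R_B = 2137/300 kN, M_B = -1227/50 kN·m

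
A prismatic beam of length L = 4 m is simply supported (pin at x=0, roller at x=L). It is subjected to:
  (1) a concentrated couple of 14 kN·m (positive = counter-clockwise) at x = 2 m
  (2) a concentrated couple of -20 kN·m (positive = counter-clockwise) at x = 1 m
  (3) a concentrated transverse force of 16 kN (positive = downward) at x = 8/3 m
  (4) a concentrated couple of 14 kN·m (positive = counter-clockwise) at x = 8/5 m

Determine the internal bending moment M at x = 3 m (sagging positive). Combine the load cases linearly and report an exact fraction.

Load 1 — applied couple M₀=14 kN·m at a=2 m (b=L-a=2):
  M_1 = M₀x/L - M₀  [x>a] = 14·3/4 - 14 = -7/2 kN·m
Load 2 — applied couple M₀=-20 kN·m at a=1 m (b=L-a=3):
  M_2 = M₀x/L - M₀  [x>a] = (-20)·3/4 - (-20) = 5 kN·m
Load 3 — point force P=16 kN at a=8/3 m (b=L-a=4/3):
  M_3 = Pa(L-x)/L  [x>a] = 16·(8/3)·(4-3)/4 = 32/3 kN·m
Load 4 — applied couple M₀=14 kN·m at a=8/5 m (b=L-a=12/5):
  M_4 = M₀x/L - M₀  [x>a] = 14·3/4 - 14 = -7/2 kN·m
Superposition: M = Σ M_i = 26/3 kN·m ≈ 8.666667 kN·m

M(3) = 26/3 kN·m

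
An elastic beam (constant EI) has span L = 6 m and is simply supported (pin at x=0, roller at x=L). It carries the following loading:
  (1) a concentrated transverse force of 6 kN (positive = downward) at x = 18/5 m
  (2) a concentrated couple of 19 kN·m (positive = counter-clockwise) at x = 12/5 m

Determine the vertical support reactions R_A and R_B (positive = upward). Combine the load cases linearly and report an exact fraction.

Load 1 — point force P=6 kN at a=18/5 m (b=L-a=12/5):
  R_A = Pb/L = 6·(12/5)/6 = 12/5 kN
  R_B = Pa/L = 6·(18/5)/6 = 18/5 kN
Load 2 — applied couple M₀=19 kN·m at a=12/5 m (b=L-a=18/5):
  R_A = M₀/L = 19/6 kN
  R_B = -M₀/L = -19/6 kN
Superposition: R_A = 167/30 kN, R_B = 13/30 kN

R_A = 167/30 kN, R_B = 13/30 kN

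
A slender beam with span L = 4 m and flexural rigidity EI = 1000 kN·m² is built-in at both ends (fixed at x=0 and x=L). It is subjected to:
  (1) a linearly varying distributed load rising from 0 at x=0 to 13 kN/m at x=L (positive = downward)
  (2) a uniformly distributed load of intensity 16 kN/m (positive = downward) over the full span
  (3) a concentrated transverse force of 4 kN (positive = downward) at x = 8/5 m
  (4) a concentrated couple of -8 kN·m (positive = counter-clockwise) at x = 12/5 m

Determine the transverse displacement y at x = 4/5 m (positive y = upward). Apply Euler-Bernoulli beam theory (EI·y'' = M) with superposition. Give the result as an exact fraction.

Load 1 — triangular load w₀=13 kN/m (0→w₀ over full span):
  y_1 = -w₀x²(L-x)²(x+2L)/(120LEI) = -13·(4/5)²·(4-(4/5))²·((4/5)+2·4)/(120·4·1000) = -9152/5859375 m
Load 2 — uniform load w=16 kN/m over full span:
  y_2 = -wx²(L-x)²/(24EI) = -16·(4/5)²·(4-(4/5))²/(24·1000) = -1024/234375 m
Load 3 — point force P=4 kN at a=8/5 m (b=L-a=12/5):
  y_3 = -Pb²x²(3aL-(3a+b)x)/(6L³EI)  [x≤a] = -4·(12/5)²·(4/5)²·(3·(8/5)·4-(3·(8/5)+(12/5))·(4/5))/(6·4³·1000) = -1008/1953125 m
Load 4 — applied couple M₀=-8 kN·m at a=12/5 m (b=L-a=8/5):
  y_4 = (R_Ax³/6 - M_Ax²/2)/EI  [x≤a] with R_A=-72/25, M_A=-64/25 = ((-72/25)·(4/5)³/6 - (-64/25)·(4/5)²/2)/1000 = 224/390625 m
Superposition: y = Σ y_i = -11472/1953125 m ≈ -0.005874 m

y(4/5) = -11472/1953125 m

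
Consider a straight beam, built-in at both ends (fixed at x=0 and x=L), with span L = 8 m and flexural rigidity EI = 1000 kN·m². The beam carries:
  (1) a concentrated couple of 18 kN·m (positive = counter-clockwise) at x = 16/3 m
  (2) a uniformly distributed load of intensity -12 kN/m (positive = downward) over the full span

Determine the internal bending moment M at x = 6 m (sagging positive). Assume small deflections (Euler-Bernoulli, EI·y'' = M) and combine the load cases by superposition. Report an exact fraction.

M(6) = -14 kN·m

Load 1 — applied couple M₀=18 kN·m at a=16/3 m (b=L-a=8/3):
  M_1 = R_Ax - M_A - M₀  [x>a] with R_A=3, M_A=6 = 3·6 - 6 - 18 = -6 kN·m
Load 2 — uniform load w=-12 kN/m over full span:
  M_2 = wLx/2 - wL²/12 - wx²/2 = (-12)·8·6/2 - (-12)·8²/12 - (-12)·6²/2 = -8 kN·m
Superposition: M = Σ M_i = -14 kN·m ≈ -14.000000 kN·m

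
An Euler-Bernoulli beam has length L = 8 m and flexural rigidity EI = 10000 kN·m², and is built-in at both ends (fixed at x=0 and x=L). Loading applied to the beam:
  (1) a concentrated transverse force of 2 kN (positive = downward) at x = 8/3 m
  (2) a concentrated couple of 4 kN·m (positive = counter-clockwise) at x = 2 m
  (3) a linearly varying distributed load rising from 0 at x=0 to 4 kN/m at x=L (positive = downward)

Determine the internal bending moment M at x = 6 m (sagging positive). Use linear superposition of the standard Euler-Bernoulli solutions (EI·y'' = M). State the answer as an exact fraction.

Load 1 — point force P=2 kN at a=8/3 m (b=L-a=16/3):
  M_1 = Pa²(a+3b)(L-x)/L³ - Pa²b/L²  [x>a] = 2·(8/3)²·((8/3)+3·(16/3))·(8-6)/8³ - 2·(8/3)²·(16/3)/8² = -4/27 kN·m
Load 2 — applied couple M₀=4 kN·m at a=2 m (b=L-a=6):
  M_2 = R_Ax - M_A - M₀  [x>a] with R_A=9/16, M_A=-3/4 = (9/16)·6 - (-3/4) - 4 = 1/8 kN·m
Load 3 — triangular load w₀=4 kN/m (0→w₀ over full span):
  M_3 = 3w₀Lx/20 - w₀L²/30 - w₀x³/(6L) = 3·4·8·6/20 - 4·8²/30 - 4·6³/(6·8) = 34/15 kN·m
Superposition: M = Σ M_i = 2423/1080 kN·m ≈ 2.243519 kN·m

M(6) = 2423/1080 kN·m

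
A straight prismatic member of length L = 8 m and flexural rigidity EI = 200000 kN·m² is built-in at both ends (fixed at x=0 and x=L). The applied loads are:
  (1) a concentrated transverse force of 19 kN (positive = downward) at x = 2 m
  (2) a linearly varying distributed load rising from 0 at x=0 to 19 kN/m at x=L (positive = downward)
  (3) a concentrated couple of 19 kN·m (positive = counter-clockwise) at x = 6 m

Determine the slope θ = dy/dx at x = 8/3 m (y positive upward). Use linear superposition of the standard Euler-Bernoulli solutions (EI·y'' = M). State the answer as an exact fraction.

Load 1 — point force P=19 kN at a=2 m (b=L-a=6):
  θ_1 = Pa²(L-x)(2bL-(3b+a)(L-x))/(2L³EI)  [x>a] = 19·2²·(8-(8/3))·(2·6·8-(3·6+2)·(8-(8/3)))/(2·8³·200000) = -19/900000 rad
Load 2 — triangular load w₀=19 kN/m (0→w₀ over full span):
  θ_2 = -w₀(2x(L-x)(L-2x)(x+2L)+x²(L-x)²)/(120LEI) = -19·(2·(8/3)·(8-(8/3))·(8-2·(8/3))·((8/3)+2·8)+(8/3)²·(8-(8/3))²)/(120·8·200000) = -608/3796875 rad
Load 3 — applied couple M₀=19 kN·m at a=6 m (b=L-a=2):
  θ_3 = (R_Ax²/2 - M_Ax)/EI  [x≤a] with R_A=171/64, M_A=95/16 = ((171/64)·(8/3)²/2 - (95/16)·(8/3))/200000 = -19/600000 rad
Superposition: θ = Σ θ_i = -51737/243000000 rad ≈ -0.000213 rad

θ(8/3) = -51737/243000000 rad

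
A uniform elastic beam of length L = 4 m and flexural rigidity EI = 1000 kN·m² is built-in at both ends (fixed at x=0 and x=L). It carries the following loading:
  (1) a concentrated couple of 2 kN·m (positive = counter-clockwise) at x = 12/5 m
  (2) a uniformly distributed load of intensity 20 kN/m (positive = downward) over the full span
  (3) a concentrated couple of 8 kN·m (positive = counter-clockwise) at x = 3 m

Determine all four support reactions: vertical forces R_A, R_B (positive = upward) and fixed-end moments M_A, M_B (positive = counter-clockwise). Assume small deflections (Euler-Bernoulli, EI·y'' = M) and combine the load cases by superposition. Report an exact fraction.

Load 1 — applied couple M₀=2 kN·m at a=12/5 m (b=L-a=8/5):
  R_A = 6M₀ab/L³ = 6·2·(12/5)·(8/5)/4³ = 18/25 kN
  M_A = M₀b(2a-b)/L² = 2·(8/5)·(2·(12/5)-(8/5))/4² = 16/25 kN·m
  R_B = -6M₀ab/L³ = -6·2·(12/5)·(8/5)/4³ = -18/25 kN
  M_B = M₀a(2b-a)/L² = 2·(12/5)·(2·(8/5)-(12/5))/4² = 6/25 kN·m
Load 2 — uniform load w=20 kN/m over full span:
  R_A = wL/2 = 20·4/2 = 40 kN
  M_A = wL²/12 = 20·4²/12 = 80/3 kN·m
  R_B = wL/2 = 20·4/2 = 40 kN
  M_B = -wL²/12 = -20·4²/12 = -80/3 kN·m
Load 3 — applied couple M₀=8 kN·m at a=3 m (b=L-a=1):
  R_A = 6M₀ab/L³ = 6·8·3·1/4³ = 9/4 kN
  M_A = M₀b(2a-b)/L² = 8·1·(2·3-1)/4² = 5/2 kN·m
  R_B = -6M₀ab/L³ = -6·8·3·1/4³ = -9/4 kN
  M_B = M₀a(2b-a)/L² = 8·3·(2·1-3)/4² = -3/2 kN·m
Superposition: R_A = 4297/100 kN, M_A = 4471/150 kN·m, R_B = 3703/100 kN, M_B = -4189/150 kN·m

R_A = 4297/100 kN, M_A = 4471/150 kN·m, R_B = 3703/100 kN, M_B = -4189/150 kN·m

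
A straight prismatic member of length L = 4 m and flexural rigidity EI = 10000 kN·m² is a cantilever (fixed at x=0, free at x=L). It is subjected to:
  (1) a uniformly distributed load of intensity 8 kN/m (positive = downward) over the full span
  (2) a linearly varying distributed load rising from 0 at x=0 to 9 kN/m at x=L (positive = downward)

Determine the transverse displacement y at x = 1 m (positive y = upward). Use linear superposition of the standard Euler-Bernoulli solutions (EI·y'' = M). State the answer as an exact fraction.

Load 1 — uniform load w=8 kN/m over full span:
  y_1 = -wx²(x²-4Lx+6L²)/(24EI) = -8·1²·(1²-4·4·1+6·4²)/(24·10000) = -27/10000 m
Load 2 — triangular load w₀=9 kN/m (0→w₀ over full span):
  y_2 = (w₀Lx³/12-w₀L²x²/6-w₀x⁵/(120L))/EI = (9·4·1³/12-9·4²·1²/6-9·1⁵/(120·4))/10000 = -3363/1600000 m
Superposition: y = Σ y_i = -7683/1600000 m ≈ -0.004802 m

y(1) = -7683/1600000 m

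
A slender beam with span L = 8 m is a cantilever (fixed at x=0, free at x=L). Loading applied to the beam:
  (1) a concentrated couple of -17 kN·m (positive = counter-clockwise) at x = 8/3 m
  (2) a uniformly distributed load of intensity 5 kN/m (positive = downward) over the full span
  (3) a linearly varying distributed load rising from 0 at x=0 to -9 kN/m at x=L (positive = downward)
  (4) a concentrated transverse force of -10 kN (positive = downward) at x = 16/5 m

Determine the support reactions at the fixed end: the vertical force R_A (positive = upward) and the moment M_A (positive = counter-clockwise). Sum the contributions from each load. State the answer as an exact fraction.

R_A = -6 kN, M_A = -47 kN·m

Load 1 — applied couple M₀=-17 kN·m at a=8/3 m (b=L-a=16/3):
  R_A = 0 kN
  M_A = -M₀ = -(-17) = 17 kN·m
Load 2 — uniform load w=5 kN/m over full span:
  R_A = wL = 5·8 = 40 kN
  M_A = wL²/2 = 5·8²/2 = 160 kN·m
Load 3 — triangular load w₀=-9 kN/m (0→w₀ over full span):
  R_A = w₀L/2 = (-9)·8/2 = -36 kN
  M_A = w₀L²/3 = (-9)·8²/3 = -192 kN·m
Load 4 — point force P=-10 kN at a=16/5 m (b=L-a=24/5):
  R_A = P = (-10) = -10 kN
  M_A = Pa = (-10)·(16/5) = -32 kN·m
Superposition: R_A = -6 kN, M_A = -47 kN·m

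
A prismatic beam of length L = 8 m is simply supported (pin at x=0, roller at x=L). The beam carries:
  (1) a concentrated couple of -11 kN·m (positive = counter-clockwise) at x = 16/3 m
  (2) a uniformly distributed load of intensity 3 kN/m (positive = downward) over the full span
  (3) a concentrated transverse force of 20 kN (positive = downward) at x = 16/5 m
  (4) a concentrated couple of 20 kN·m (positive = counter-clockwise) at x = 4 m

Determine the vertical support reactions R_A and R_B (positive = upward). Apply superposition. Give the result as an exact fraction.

Load 1 — applied couple M₀=-11 kN·m at a=16/3 m (b=L-a=8/3):
  R_A = M₀/L = (-11)/8 = -11/8 kN
  R_B = -M₀/L = -(-11)/8 = 11/8 kN
Load 2 — uniform load w=3 kN/m over full span:
  R_A = wL/2 = 3·8/2 = 12 kN
  R_B = wL/2 = 3·8/2 = 12 kN
Load 3 — point force P=20 kN at a=16/5 m (b=L-a=24/5):
  R_A = Pb/L = 20·(24/5)/8 = 12 kN
  R_B = Pa/L = 20·(16/5)/8 = 8 kN
Load 4 — applied couple M₀=20 kN·m at a=4 m (b=L-a=4):
  R_A = M₀/L = 20/8 = 5/2 kN
  R_B = -M₀/L = -20/8 = -5/2 kN
Superposition: R_A = 201/8 kN, R_B = 151/8 kN

R_A = 201/8 kN, R_B = 151/8 kN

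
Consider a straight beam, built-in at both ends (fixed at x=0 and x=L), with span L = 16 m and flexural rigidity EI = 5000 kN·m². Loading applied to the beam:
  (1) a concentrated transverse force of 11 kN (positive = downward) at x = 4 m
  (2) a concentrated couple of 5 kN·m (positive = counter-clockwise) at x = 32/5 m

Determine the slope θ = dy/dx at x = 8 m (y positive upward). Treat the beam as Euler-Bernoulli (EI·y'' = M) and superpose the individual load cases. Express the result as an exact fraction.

θ(8) = 63/25000 rad

Load 1 — point force P=11 kN at a=4 m (b=L-a=12):
  θ_1 = Pa²(L-x)(2bL-(3b+a)(L-x))/(2L³EI)  [x>a] = 11·4²·(16-8)·(2·12·16-(3·12+4)·(16-8))/(2·16³·5000) = 11/5000 rad
Load 2 — applied couple M₀=5 kN·m at a=32/5 m (b=L-a=48/5):
  θ_2 = (R_Ax²/2 - M_Ax - M₀(x-a))/EI  [x>a] with R_A=9/20, M_A=3/5 = ((9/20)·8²/2 - (3/5)·8 - 5·(8-(32/5)))/5000 = 1/3125 rad
Superposition: θ = Σ θ_i = 63/25000 rad ≈ 0.002520 rad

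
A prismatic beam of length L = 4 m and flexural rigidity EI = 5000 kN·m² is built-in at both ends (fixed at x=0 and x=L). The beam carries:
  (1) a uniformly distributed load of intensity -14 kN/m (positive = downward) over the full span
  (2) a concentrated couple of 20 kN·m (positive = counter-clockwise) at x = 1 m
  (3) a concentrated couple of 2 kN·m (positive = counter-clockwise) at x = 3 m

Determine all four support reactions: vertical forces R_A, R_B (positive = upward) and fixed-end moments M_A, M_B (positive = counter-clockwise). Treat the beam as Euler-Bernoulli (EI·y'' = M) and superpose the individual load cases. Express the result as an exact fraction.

Load 1 — uniform load w=-14 kN/m over full span:
  R_A = wL/2 = (-14)·4/2 = -28 kN
  M_A = wL²/12 = (-14)·4²/12 = -56/3 kN·m
  R_B = wL/2 = (-14)·4/2 = -28 kN
  M_B = -wL²/12 = -(-14)·4²/12 = 56/3 kN·m
Load 2 — applied couple M₀=20 kN·m at a=1 m (b=L-a=3):
  R_A = 6M₀ab/L³ = 6·20·1·3/4³ = 45/8 kN
  M_A = M₀b(2a-b)/L² = 20·3·(2·1-3)/4² = -15/4 kN·m
  R_B = -6M₀ab/L³ = -6·20·1·3/4³ = -45/8 kN
  M_B = M₀a(2b-a)/L² = 20·1·(2·3-1)/4² = 25/4 kN·m
Load 3 — applied couple M₀=2 kN·m at a=3 m (b=L-a=1):
  R_A = 6M₀ab/L³ = 6·2·3·1/4³ = 9/16 kN
  M_A = M₀b(2a-b)/L² = 2·1·(2·3-1)/4² = 5/8 kN·m
  R_B = -6M₀ab/L³ = -6·2·3·1/4³ = -9/16 kN
  M_B = M₀a(2b-a)/L² = 2·3·(2·1-3)/4² = -3/8 kN·m
Superposition: R_A = -349/16 kN, M_A = -523/24 kN·m, R_B = -547/16 kN, M_B = 589/24 kN·m

R_A = -349/16 kN, M_A = -523/24 kN·m, R_B = -547/16 kN, M_B = 589/24 kN·m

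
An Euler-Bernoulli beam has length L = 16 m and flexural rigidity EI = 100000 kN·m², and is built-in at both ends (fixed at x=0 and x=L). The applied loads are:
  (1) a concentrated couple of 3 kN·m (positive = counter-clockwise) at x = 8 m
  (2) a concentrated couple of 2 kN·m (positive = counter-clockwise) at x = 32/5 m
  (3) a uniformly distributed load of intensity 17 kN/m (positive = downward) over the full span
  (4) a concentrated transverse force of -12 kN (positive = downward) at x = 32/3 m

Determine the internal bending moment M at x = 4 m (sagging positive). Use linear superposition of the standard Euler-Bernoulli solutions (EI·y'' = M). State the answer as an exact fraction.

M(4) = 86339/1800 kN·m

Load 1 — applied couple M₀=3 kN·m at a=8 m (b=L-a=8):
  M_1 = R_Ax - M_A  [x≤a] with R_A=9/32, M_A=3/4 = (9/32)·4 - (3/4) = 3/8 kN·m
Load 2 — applied couple M₀=2 kN·m at a=32/5 m (b=L-a=48/5):
  M_2 = R_Ax - M_A  [x≤a] with R_A=9/50, M_A=6/25 = (9/50)·4 - (6/25) = 12/25 kN·m
Load 3 — uniform load w=17 kN/m over full span:
  M_3 = wLx/2 - wL²/12 - wx²/2 = 17·16·4/2 - 17·16²/12 - 17·4²/2 = 136/3 kN·m
Load 4 — point force P=-12 kN at a=32/3 m (b=L-a=16/3):
  M_4 = Pb²(3a+b)x/L³ - Pab²/L²  [x≤a] = (-12)·(16/3)²·(3·(32/3)+(16/3))·4/16³ - (-12)·(32/3)·(16/3)²/16² = 16/9 kN·m
Superposition: M = Σ M_i = 86339/1800 kN·m ≈ 47.966111 kN·m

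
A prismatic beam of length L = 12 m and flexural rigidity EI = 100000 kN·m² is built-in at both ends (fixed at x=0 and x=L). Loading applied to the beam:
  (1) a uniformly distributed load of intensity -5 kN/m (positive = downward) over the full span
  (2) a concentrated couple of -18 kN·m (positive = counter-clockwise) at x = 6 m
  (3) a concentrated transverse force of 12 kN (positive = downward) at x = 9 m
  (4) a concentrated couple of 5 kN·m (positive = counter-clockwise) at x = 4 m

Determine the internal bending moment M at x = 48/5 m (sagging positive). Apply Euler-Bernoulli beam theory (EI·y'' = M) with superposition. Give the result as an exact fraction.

Load 1 — uniform load w=-5 kN/m over full span:
  M_1 = wLx/2 - wL²/12 - wx²/2 = (-5)·12·(48/5)/2 - (-5)·12²/12 - (-5)·(48/5)²/2 = 12/5 kN·m
Load 2 — applied couple M₀=-18 kN·m at a=6 m (b=L-a=6):
  M_2 = R_Ax - M_A - M₀  [x>a] with R_A=-9/4, M_A=-9/2 = (-9/4)·(48/5) - (-9/2) - (-18) = 9/10 kN·m
Load 3 — point force P=12 kN at a=9 m (b=L-a=3):
  M_3 = Pa²(a+3b)(L-x)/L³ - Pa²b/L²  [x>a] = 12·9²·(9+3·3)·(12-(48/5))/12³ - 12·9²·3/12² = 81/20 kN·m
Load 4 — applied couple M₀=5 kN·m at a=4 m (b=L-a=8):
  M_4 = R_Ax - M_A - M₀  [x>a] with R_A=5/9, M_A=0 = (5/9)·(48/5) - 0 - 5 = 1/3 kN·m
Superposition: M = Σ M_i = 461/60 kN·m ≈ 7.683333 kN·m

M(48/5) = 461/60 kN·m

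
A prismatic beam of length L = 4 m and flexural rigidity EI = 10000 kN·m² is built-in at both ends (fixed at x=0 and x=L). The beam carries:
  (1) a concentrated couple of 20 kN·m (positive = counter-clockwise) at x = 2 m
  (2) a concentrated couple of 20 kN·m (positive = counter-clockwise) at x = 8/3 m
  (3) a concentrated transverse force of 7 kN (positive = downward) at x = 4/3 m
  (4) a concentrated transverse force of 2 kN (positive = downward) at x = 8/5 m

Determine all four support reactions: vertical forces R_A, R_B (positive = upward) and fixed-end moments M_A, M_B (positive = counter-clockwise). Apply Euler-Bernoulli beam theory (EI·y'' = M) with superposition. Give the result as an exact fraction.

R_A = 139373/6750 kN, M_A = 57263/3375 kN·m, R_B = -78623/6750 kN, M_B = 7283/3375 kN·m

Load 1 — applied couple M₀=20 kN·m at a=2 m (b=L-a=2):
  R_A = 6M₀ab/L³ = 6·20·2·2/4³ = 15/2 kN
  M_A = M₀b(2a-b)/L² = 20·2·(2·2-2)/4² = 5 kN·m
  R_B = -6M₀ab/L³ = -6·20·2·2/4³ = -15/2 kN
  M_B = M₀a(2b-a)/L² = 20·2·(2·2-2)/4² = 5 kN·m
Load 2 — applied couple M₀=20 kN·m at a=8/3 m (b=L-a=4/3):
  R_A = 6M₀ab/L³ = 6·20·(8/3)·(4/3)/4³ = 20/3 kN
  M_A = M₀b(2a-b)/L² = 20·(4/3)·(2·(8/3)-(4/3))/4² = 20/3 kN·m
  R_B = -6M₀ab/L³ = -6·20·(8/3)·(4/3)/4³ = -20/3 kN
  M_B = M₀a(2b-a)/L² = 20·(8/3)·(2·(4/3)-(8/3))/4² = 0 kN·m
Load 3 — point force P=7 kN at a=4/3 m (b=L-a=8/3):
  R_A = Pb²(3a+b)/L³ = 7·(8/3)²·(3·(4/3)+(8/3))/4³ = 140/27 kN
  M_A = Pab²/L² = 7·(4/3)·(8/3)²/4² = 112/27 kN·m
  R_B = Pa²(a+3b)/L³ = 7·(4/3)²·((4/3)+3·(8/3))/4³ = 49/27 kN
  M_B = -Pa²b/L² = -7·(4/3)²·(8/3)/4² = -56/27 kN·m
Load 4 — point force P=2 kN at a=8/5 m (b=L-a=12/5):
  R_A = Pb²(3a+b)/L³ = 2·(12/5)²·(3·(8/5)+(12/5))/4³ = 162/125 kN
  M_A = Pab²/L² = 2·(8/5)·(12/5)²/4² = 144/125 kN·m
  R_B = Pa²(a+3b)/L³ = 2·(8/5)²·((8/5)+3·(12/5))/4³ = 88/125 kN
  M_B = -Pa²b/L² = -2·(8/5)²·(12/5)/4² = -96/125 kN·m
Superposition: R_A = 139373/6750 kN, M_A = 57263/3375 kN·m, R_B = -78623/6750 kN, M_B = 7283/3375 kN·m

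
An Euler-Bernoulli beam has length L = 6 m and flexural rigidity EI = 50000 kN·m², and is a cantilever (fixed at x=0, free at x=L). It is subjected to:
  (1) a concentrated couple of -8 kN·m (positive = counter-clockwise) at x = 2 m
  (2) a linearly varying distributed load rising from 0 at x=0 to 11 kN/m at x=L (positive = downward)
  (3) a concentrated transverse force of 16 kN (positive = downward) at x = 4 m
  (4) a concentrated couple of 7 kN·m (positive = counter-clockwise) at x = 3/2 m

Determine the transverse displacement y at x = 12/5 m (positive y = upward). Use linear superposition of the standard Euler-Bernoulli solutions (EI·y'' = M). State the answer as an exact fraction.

Load 1 — applied couple M₀=-8 kN·m at a=2 m (b=L-a=4):
  y_1 = M₀a(2x-a)/(2EI)  [x>a] = (-8)·2·(2·(12/5)-2)/(2·50000) = -7/15625 m
Load 2 — triangular load w₀=11 kN/m (0→w₀ over full span):
  y_2 = (w₀Lx³/12-w₀L²x²/6-w₀x⁵/(120L))/EI = (11·6·(12/5)³/12-11·6²·(12/5)²/6-11·(12/5)⁵/(120·6))/50000 = -298188/48828125 m
Load 3 — point force P=16 kN at a=4 m (b=L-a=2):
  y_3 = -Px²(3a-x)/(6EI)  [x≤a] = -16·(12/5)²·(3·4-(12/5))/(6·50000) = -1152/390625 m
Load 4 — applied couple M₀=7 kN·m at a=3/2 m (b=L-a=9/2):
  y_4 = M₀a(2x-a)/(2EI)  [x>a] = 7·(3/2)·(2·(12/5)-(3/2))/(2·50000) = 693/2000000 m
Superposition: y = Σ y_i = -57234439/6250000000 m ≈ -0.009158 m

y(12/5) = -57234439/6250000000 m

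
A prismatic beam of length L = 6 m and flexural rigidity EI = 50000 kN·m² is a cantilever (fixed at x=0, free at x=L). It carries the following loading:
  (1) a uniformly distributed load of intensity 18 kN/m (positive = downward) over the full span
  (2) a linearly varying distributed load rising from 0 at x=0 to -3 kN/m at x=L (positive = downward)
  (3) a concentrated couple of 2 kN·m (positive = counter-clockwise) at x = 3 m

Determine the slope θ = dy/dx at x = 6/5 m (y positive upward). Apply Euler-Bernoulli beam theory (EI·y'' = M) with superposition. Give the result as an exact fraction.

Load 1 — uniform load w=18 kN/m over full span:
  θ_1 = -wx(x²-3Lx+3L²)/(6EI) = -18·(6/5)·((6/5)²-3·6·(6/5)+3·6²)/(6·50000) = -4941/781250 rad
Load 2 — triangular load w₀=-3 kN/m (0→w₀ over full span):
  θ_2 = (w₀Lx²/4-w₀L²x/3-w₀x⁴/(24L))/EI = ((-3)·6·(6/5)²/4-(-3)·6²·(6/5)/3-(-3)·(6/5)⁴/(24·6))/50000 = 22977/31250000 rad
Load 3 — applied couple M₀=2 kN·m at a=3 m (b=L-a=3):
  θ_3 = M₀x/EI  [x≤a] = 2·(6/5)/50000 = 3/62500 rad
Superposition: θ = Σ θ_i = -173163/31250000 rad ≈ -0.005541 rad

θ(6/5) = -173163/31250000 rad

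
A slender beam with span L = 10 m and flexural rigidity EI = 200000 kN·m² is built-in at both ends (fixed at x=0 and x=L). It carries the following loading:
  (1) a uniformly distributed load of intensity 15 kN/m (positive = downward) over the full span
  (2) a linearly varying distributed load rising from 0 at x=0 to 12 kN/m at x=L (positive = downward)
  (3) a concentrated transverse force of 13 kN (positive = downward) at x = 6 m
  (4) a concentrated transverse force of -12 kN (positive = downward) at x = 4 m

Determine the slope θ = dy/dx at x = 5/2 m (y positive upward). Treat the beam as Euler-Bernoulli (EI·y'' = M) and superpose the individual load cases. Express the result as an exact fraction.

θ(5/2) = -10297/12800000 rad

Load 1 — uniform load w=15 kN/m over full span:
  θ_1 = -wx(L-x)(L-2x)/(12EI) = -15·(5/2)·(10-(5/2))·(10-2·(5/2))/(12·200000) = -3/5120 rad
Load 2 — triangular load w₀=12 kN/m (0→w₀ over full span):
  θ_2 = -w₀(2x(L-x)(L-2x)(x+2L)+x²(L-x)²)/(120LEI) = -12·(2·(5/2)·(10-(5/2))·(10-2·(5/2))·((5/2)+2·10)+(5/2)²·(10-(5/2))²)/(120·10·200000) = -117/512000 rad
Load 3 — point force P=13 kN at a=6 m (b=L-a=4):
  θ_3 = -Pb²x(2aL-(3a+b)x)/(2L³EI)  [x≤a] = -13·4²·(5/2)·(2·6·10-(3·6+4)·(5/2))/(2·10³·200000) = -169/2000000 rad
Load 4 — point force P=-12 kN at a=4 m (b=L-a=6):
  θ_4 = -Pb²x(2aL-(3a+b)x)/(2L³EI)  [x≤a] = -(-12)·6²·(5/2)·(2·4·10-(3·4+6)·(5/2))/(2·10³·200000) = 189/2000000 rad
Superposition: θ = Σ θ_i = -10297/12800000 rad ≈ -0.000804 rad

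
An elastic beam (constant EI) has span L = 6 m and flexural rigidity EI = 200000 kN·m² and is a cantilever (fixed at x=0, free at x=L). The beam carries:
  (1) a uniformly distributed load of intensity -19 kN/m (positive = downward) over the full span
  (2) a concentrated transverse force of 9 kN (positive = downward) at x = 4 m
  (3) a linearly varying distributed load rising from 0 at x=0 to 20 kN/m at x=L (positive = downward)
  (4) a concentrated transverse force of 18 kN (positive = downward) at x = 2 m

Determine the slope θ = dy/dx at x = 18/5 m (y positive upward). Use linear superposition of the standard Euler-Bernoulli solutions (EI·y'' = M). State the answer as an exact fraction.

Load 1 — uniform load w=-19 kN/m over full span:
  θ_1 = -wx(x²-3Lx+3L²)/(6EI) = -(-19)·(18/5)·((18/5)²-3·6·(18/5)+3·6²)/(6·200000) = 20007/6250000 rad
Load 2 — point force P=9 kN at a=4 m (b=L-a=2):
  θ_2 = -Px(2a-x)/(2EI)  [x≤a] = -9·(18/5)·(2·4-(18/5))/(2·200000) = -891/2500000 rad
Load 3 — triangular load w₀=20 kN/m (0→w₀ over full span):
  θ_3 = (w₀Lx²/4-w₀L²x/3-w₀x⁴/(24L))/EI = (20·6·(18/5)²/4-20·6²·(18/5)/3-20·(18/5)⁴/(24·6))/200000 = -15579/6250000 rad
Load 4 — point force P=18 kN at a=2 m (b=L-a=4):
  θ_4 = -Pa²/(2EI)  [x>a] = -18·2²/(2·200000) = -9/50000 rad
Superposition: θ = Σ θ_i = 2151/12500000 rad ≈ 0.000172 rad

θ(18/5) = 2151/12500000 rad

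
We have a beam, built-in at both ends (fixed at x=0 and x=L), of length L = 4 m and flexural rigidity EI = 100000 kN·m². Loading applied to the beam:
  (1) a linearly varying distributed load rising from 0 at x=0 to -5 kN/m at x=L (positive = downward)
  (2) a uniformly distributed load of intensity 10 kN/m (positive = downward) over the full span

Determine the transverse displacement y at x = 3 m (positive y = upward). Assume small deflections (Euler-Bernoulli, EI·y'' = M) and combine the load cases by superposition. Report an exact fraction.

Load 1 — triangular load w₀=-5 kN/m (0→w₀ over full span):
  y_1 = -w₀x²(L-x)²(x+2L)/(120LEI) = -(-5)·3²·(4-3)²·(3+2·4)/(120·4·100000) = 33/3200000 m
Load 2 — uniform load w=10 kN/m over full span:
  y_2 = -wx²(L-x)²/(24EI) = -10·3²·(4-3)²/(24·100000) = -3/80000 m
Superposition: y = Σ y_i = -87/3200000 m ≈ -0.000027 m

y(3) = -87/3200000 m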